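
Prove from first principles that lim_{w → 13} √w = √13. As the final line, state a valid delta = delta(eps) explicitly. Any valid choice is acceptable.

delta = min(13, √13·eps)

Let eps > 0 be given. We want delta > 0 such that 0 < |w − 13| < delta implies |√w − √13| < eps.
Rationalise: √w − √13 = (w − 13)/(√w + √13), so |√w − √13| = |w − 13|/(√w + √13).
Restrict delta ≤ 13 so that |w − 13| < 13 forces w > 0, and then √w + √13 > √13.
Hence |√w − √13| < |w − 13|/√13, which is < eps once |w − 13| < √13·eps.
Take delta = min(13, √13·eps). If 0 < |w − 13| < delta then w > 0 and |√w − √13| < |w − 13|/√13 < eps.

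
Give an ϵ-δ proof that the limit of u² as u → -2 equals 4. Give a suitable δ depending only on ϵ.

δ = min(1, ϵ/5)

Let ϵ > 0 be given. We seek δ > 0 with 0 < |u + 2| < δ ⇒ |u² − 4| < ϵ.
Factor: u² − 4 = (u + 2)(u - 2), so |u² − 4| = |u + 2|·|u - 2|.
Restrict δ ≤ 1. Then |u + 2| < 1 gives |u| < 3, so by the triangle inequality |u - 2| ≤ 3 + 2 = 5.
Hence |u² − 4| ≤ 5|u + 2|, which is < ϵ once |u + 2| < ϵ/5.
Take δ = min(1, ϵ/5). If 0 < |u + 2| < δ then both bounds hold and |u² − 4| ≤ 5|u + 2| < 5·(ϵ/5) = ϵ.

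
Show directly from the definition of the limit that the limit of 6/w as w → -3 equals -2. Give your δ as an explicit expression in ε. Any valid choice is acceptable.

Suppose ε > 0. We seek δ > 0 such that 0 < |w + 3| < δ implies |6/w + 2| < ε.
|6/w + 2| = 6·|-3 − w|/(3·|w|) = 6|w + 3|/(3|w|).
Restrict δ ≤ 3/2. Then |w + 3| < 3/2 gives |w| > 3/2, so 3|w| > 9/2.
Then |6/w + 2| < 6|w + 3|/(9/2), which is < ε when |w + 3| < (3/4)ε.
Take δ = min(3/2, (3/4)ε). Then 0 < |w + 3| < δ gives both |w + 3| < 3/2 and |w + 3| < (3/4)ε, so |6/w + 2| < ε.

δ = min(3/2, (3/4)ε)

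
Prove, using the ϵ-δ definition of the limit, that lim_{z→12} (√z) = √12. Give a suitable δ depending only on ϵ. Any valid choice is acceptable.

δ = min(12, √12·ϵ)

Let ϵ > 0. We want δ > 0 such that 0 < |z − 12| < δ implies |√z − √12| < ϵ.
Multiplying by the conjugate, |√z − √12| = |z − 12|/(√z + √12).
Restrict δ ≤ 12 so that |z − 12| < 12 forces z > 0, and then √z + √12 > √12.
Hence |√z − √12| < |z − 12|/√12, which is < ϵ once |z − 12| < √12·ϵ.
Take δ = min(12, √12·ϵ). If 0 < |z − 12| < δ then z > 0 and |√z − √12| < |z − 12|/√12 < ϵ.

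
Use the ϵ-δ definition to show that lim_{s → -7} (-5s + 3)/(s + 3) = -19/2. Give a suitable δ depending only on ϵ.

Suppose ϵ > 0. We want δ > 0 with 0 < |s + 7| < δ ⇒ |(-5s + 3)/(s + 3) + 19/2| < ϵ.
Combining over a common denominator, (-5s + 3)/(s + 3) + 19/2 = [(-5s + 3)·(-4) − 38·(s + 3)] / [(-4)·(s + 3)] = -18(s + 7) / ((-4)(s + 3)).
So |(-5s + 3)/(s + 3) + 19/2| = 18|s + 7| / (4·|s + 3|).
Restrict δ ≤ 2. Then |s + 7| < 2 gives |s + 3| = |(s + 7) + (-4)| ≥ 4 − 2 = 2.
Hence |(-5s + 3)/(s + 3) + 19/2| < 18|s + 7|/(4·2) = (9/4)|s + 7|, which is < ϵ once |s + 7| < (4/9)ϵ.
Take δ = min(2, (4/9)ϵ). Then 0 < |s + 7| < δ forces both bounds, so |(-5s + 3)/(s + 3) + 19/2| < ϵ.

δ = min(2, (4/9)ϵ)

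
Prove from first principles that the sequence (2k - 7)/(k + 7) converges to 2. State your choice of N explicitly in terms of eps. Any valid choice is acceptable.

N = 21/eps

Suppose eps > 0. For k ≥ 1, |(2k - 7)/(k + 7) − 2| = |-21|/((k + 7)) = 21/((k + 7)).
Since k + 7 ≥ k for k ≥ 1, this is ≤ 21/(k) = 21/k.
So |(2k - 7)/(k + 7) − 2| < eps whenever k > 21/eps.
Take N = 21/eps. If k > N then |(2k - 7)/(k + 7) − 2| ≤ 21/k < eps.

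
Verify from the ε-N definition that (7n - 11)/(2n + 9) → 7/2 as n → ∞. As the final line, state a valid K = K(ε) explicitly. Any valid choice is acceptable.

K = (85/4)/ε

Suppose ε > 0. For n ≥ 1, |(7n - 11)/(2n + 9) − (7/2)| = |-85|/(2(2n + 9)) = 85/(2(2n + 9)).
Since 2n + 9 ≥ 2n for n ≥ 1, this is ≤ 85/(2·2n) = (85/4)/n.
So |(7n - 11)/(2n + 9) − (7/2)| < ε whenever n > (85/4)/ε.
Take K = (85/4)/ε. If n > K then |(7n - 11)/(2n + 9) − (7/2)| ≤ (85/4)/n < ε.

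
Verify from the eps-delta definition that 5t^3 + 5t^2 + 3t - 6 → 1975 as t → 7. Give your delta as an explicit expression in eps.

delta = min(2, eps/1048)

Let eps > 0. We want delta > 0 such that 0 < |t − 7| < delta implies |(5t^3 + 5t^2 + 3t - 6) − 1975| < eps.
(5t^3 + 5t^2 + 3t - 6) − 1975 = 5t^3 + 5t^2 + 3t - 1981 = (t − 7)(5t^2 + 40t + 283).
So |(5t^3 + 5t^2 + 3t - 6) − 1975| = |t − 7|·|5t^2 + 40t + 283|.
Require delta ≤ 2. Then |t − 7| < 2 gives |t| < 9, and by the triangle inequality |5t^2 + 40t + 283| ≤ 5·9^2 + 40·9 + 283 = 1048.
Hence |(5t^3 + 5t^2 + 3t - 6) − 1975| ≤ 1048|t − 7| < eps provided |t − 7| < eps/1048.
Choosing delta = min(2, eps/1048) ensures both conditions, hence |(5t^3 + 5t^2 + 3t - 6) − 1975| < eps.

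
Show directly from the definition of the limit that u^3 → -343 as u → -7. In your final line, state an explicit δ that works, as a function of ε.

δ = min(1, ε/169)

Fix ε > 0. We seek δ > 0 with 0 < |u + 7| < δ ⇒ |u^3 + 343| < ε.
Factor: u^3 + 343 = (u + 7)(u^2 - 7u + 49), so |u^3 + 343| = |u + 7|·|u^2 - 7u + 49|.
Impose δ ≤ 1 so that |u| < 8; then |u^2 - 7u + 49| ≤ 169.
Hence |u^3 + 343| ≤ 169|u + 7|, which is < ε once |u + 7| < ε/169.
Take δ = min(1, ε/169). If 0 < |u + 7| < δ then both bounds hold and |u^3 + 343| ≤ 169|u + 7| < 169·(ε/169) = ε.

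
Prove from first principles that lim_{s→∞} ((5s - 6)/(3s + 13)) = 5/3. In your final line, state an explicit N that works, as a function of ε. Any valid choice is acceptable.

Suppose ε > 0. We seek N > 0 such that s > N implies |(5s - 6)/(3s + 13) − (5/3)| < ε.
(5s - 6)/(3s + 13) − (5/3) = (3(5s - 6) − 5(3s + 13)) / (3(3s + 13)) = -83/(3(3s + 13)).
For s > 0 we have 3s + 13 > 3s, so |(5s - 6)/(3s + 13) − (5/3)| = 83/(3(3s + 13)) < 83/(3·3s) = (83/9)/s.
Thus |(5s - 6)/(3s + 13) − (5/3)| < ε whenever s > (83/9)/ε.
Take N = (83/9)/ε. If s > N then |(5s - 6)/(3s + 13) − (5/3)| < (83/9)/s < ε.

N = (83/9)/ε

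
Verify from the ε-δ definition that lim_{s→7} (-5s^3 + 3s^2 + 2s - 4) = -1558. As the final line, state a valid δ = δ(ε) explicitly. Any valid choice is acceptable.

δ = min(1, ε/798)

Fix ε > 0. We want δ > 0 such that 0 < |s − 7| < δ implies |(-5s^3 + 3s^2 + 2s - 4) + 1558| < ε.
(-5s^3 + 3s^2 + 2s - 4) + 1558 = -5s^3 + 3s^2 + 2s + 1554 = (s − 7)(-5s^2 - 32s - 222).
So |(-5s^3 + 3s^2 + 2s - 4) + 1558| = |s − 7|·|-5s^2 - 32s - 222|.
Require δ ≤ 1. Then |s − 7| < 1 gives |s| < 8, and by the triangle inequality |-5s^2 - 32s - 222| ≤ 5·8^2 + 32·8 + 222 = 798.
Hence |(-5s^3 + 3s^2 + 2s - 4) + 1558| ≤ 798|s − 7| < ε provided |s − 7| < ε/798.
Choosing δ = min(1, ε/798) ensures both conditions, hence |(-5s^3 + 3s^2 + 2s - 4) + 1558| < ε.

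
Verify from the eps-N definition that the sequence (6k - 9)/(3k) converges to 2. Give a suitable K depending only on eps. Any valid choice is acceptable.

K = 3/eps

Fix eps > 0. For k ≥ 1, |(6k - 9)/(3k) − 2| = |-27|/(3(3k)) = 27/(3(3k)).
Since 3k ≥ 3k for k ≥ 1, this is ≤ 27/(3·3k) = 3/k.
So |(6k - 9)/(3k) − 2| < eps whenever k > 3/eps.
Take K = 3/eps. If k > K then |(6k - 9)/(3k) − 2| ≤ 3/k < eps.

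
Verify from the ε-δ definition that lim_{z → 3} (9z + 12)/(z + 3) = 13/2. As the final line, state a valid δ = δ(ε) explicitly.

Let ε > 0 be given. We want δ > 0 with 0 < |z − 3| < δ ⇒ |(9z + 12)/(z + 3) − (13/2)| < ε.
Combining over a common denominator, (9z + 12)/(z + 3) − (13/2) = [(9z + 12)·6 − 39·(z + 3)] / [6·(z + 3)] = 15(z − 3) / (6(z + 3)).
So |(9z + 12)/(z + 3) − (13/2)| = 15|z − 3| / (6·|z + 3|).
Require δ ≤ 3, so |z + 3| ≥ |6| − |z − 3| > 6 − 3 = 3.
Hence |(9z + 12)/(z + 3) − (13/2)| < 15|z − 3|/(6·3) = (5/6)|z − 3|, which is < ε once |z − 3| < (6/5)ε.
Take δ = min(3, (6/5)ε). Then 0 < |z − 3| < δ forces both bounds, so |(9z + 12)/(z + 3) − (13/2)| < ε.

δ = min(3, (6/5)ε)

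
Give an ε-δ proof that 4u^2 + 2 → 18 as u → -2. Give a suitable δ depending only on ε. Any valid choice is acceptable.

Fix ε > 0. We want δ > 0 such that 0 < |u + 2| < δ implies |(4u^2 + 2) − 18| < ε.
(4u^2 + 2) − 18 = 4u^2 - 16 = (u + 2)(4u - 8).
So |(4u^2 + 2) − 18| = |u + 2|·|4u - 8|.
Assume first that |u + 2| < 2, so |u| < 4. Then |4u - 8| ≤ 4·4 + 8 = 24.
Hence |(4u^2 + 2) − 18| ≤ 24|u + 2| < ε provided |u + 2| < ε/24.
Take δ = min(2, ε/24). Then 0 < |u + 2| < δ gives both |u + 2| < 2 and |u + 2| < ε/24, so |(4u^2 + 2) − 18| < ε.

δ = min(2, ε/24)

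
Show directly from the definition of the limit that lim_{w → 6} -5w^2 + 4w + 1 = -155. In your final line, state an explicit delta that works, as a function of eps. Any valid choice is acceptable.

delta = min(2, eps/66)

Suppose eps > 0. We want delta > 0 such that 0 < |w − 6| < delta implies |(-5w^2 + 4w + 1) + 155| < eps.
(-5w^2 + 4w + 1) + 155 = -5w^2 + 4w + 156 = (w − 6)(-5w - 26).
So |(-5w^2 + 4w + 1) + 155| = |w − 6|·|-5w - 26|.
Assume first that |w − 6| < 2, so |w| < 8. Then |-5w - 26| ≤ 5·8 + 26 = 66.
Hence |(-5w^2 + 4w + 1) + 155| ≤ 66|w − 6| < eps provided |w − 6| < eps/66.
Choosing delta = min(2, eps/66) ensures both conditions, hence |(-5w^2 + 4w + 1) + 155| < eps.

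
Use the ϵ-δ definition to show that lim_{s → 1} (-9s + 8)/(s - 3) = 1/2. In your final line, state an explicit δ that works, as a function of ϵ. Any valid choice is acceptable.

δ = min(1, (2/19)ϵ)

Fix ϵ > 0. We want δ > 0 with 0 < |s − 1| < δ ⇒ |(-9s + 8)/(s - 3) − (1/2)| < ϵ.
Combining over a common denominator, (-9s + 8)/(s - 3) − (1/2) = [(-9s + 8)·(-2) − (-1)·(s - 3)] / [(-2)·(s - 3)] = 19(s − 1) / ((-2)(s - 3)).
So |(-9s + 8)/(s - 3) − (1/2)| = 19|s − 1| / (2·|s − 3|).
Restrict δ ≤ 1. Then |s − 1| < 1 gives |s − 3| = |(s − 1) + (-2)| ≥ 2 − 1 = 1.
Hence |(-9s + 8)/(s - 3) − (1/2)| < 19|s − 1|/(2·1) = (19/2)|s − 1|, which is < ϵ once |s − 1| < (2/19)ϵ.
Take δ = min(1, (2/19)ϵ). Then 0 < |s − 1| < δ forces both bounds, so |(-9s + 8)/(s - 3) − (1/2)| < ϵ.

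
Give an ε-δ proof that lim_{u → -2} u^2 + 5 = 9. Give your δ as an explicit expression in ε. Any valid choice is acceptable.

Fix ε > 0. We want δ > 0 such that 0 < |u + 2| < δ implies |(u^2 + 5) − 9| < ε.
(u^2 + 5) − 9 = u^2 - 4 = (u + 2)(u - 2).
So |(u^2 + 5) − 9| = |u + 2|·|u - 2|.
Assume first that |u + 2| < 1, so |u| < 3. Then |u - 2| ≤ 3 + 2 = 5.
Hence |(u^2 + 5) − 9| ≤ 5|u + 2| < ε provided |u + 2| < ε/5.
Choosing δ = min(1, ε/5) ensures both conditions, hence |(u^2 + 5) − 9| < ε.

δ = min(1, ε/5)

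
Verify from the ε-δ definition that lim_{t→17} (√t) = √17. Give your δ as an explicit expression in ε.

Suppose ε > 0. We want δ > 0 such that 0 < |t − 17| < δ implies |√t − √17| < ε.
Rationalise: √t − √17 = (t − 17)/(√t + √17), so |√t − √17| = |t − 17|/(√t + √17).
Restrict δ ≤ 17 so that |t − 17| < 17 forces t > 0, and then √t + √17 > √17.
Hence |√t − √17| < |t − 17|/√17, which is < ε once |t − 17| < √17·ε.
Take δ = min(17, √17·ε). If 0 < |t − 17| < δ then t > 0 and |√t − √17| < |t − 17|/√17 < ε.

δ = min(17, √17·ε)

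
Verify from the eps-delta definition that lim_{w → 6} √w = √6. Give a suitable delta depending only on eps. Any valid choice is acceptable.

Let eps > 0 be given. We want delta > 0 such that 0 < |w − 6| < delta implies |√w − √6| < eps.
Multiplying by the conjugate, |√w − √6| = |w − 6|/(√w + √6).
Restrict delta ≤ 6 so that |w − 6| < 6 forces w > 0, and then √w + √6 > √6.
Hence |√w − √6| < |w − 6|/√6, which is < eps once |w − 6| < √6·eps.
Take delta = min(6, √6·eps). If 0 < |w − 6| < delta then w > 0 and |√w − √6| < |w − 6|/√6 < eps.

delta = min(6, √6·eps)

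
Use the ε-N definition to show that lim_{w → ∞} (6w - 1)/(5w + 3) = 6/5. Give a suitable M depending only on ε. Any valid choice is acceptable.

M = (23/25)/ε

Fix ε > 0. We seek M > 0 such that w > M implies |(6w - 1)/(5w + 3) − (6/5)| < ε.
(6w - 1)/(5w + 3) − (6/5) = (5(6w - 1) − 6(5w + 3)) / (5(5w + 3)) = -23/(5(5w + 3)).
For w > 0 we have 5w + 3 > 5w, so |(6w - 1)/(5w + 3) − (6/5)| = 23/(5(5w + 3)) < 23/(5·5w) = (23/25)/w.
Thus |(6w - 1)/(5w + 3) − (6/5)| < ε whenever w > (23/25)/ε.
Take M = (23/25)/ε. If w > M then |(6w - 1)/(5w + 3) − (6/5)| < (23/25)/w < ε.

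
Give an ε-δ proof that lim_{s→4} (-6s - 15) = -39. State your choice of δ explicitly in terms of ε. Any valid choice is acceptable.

Fix ε > 0. We need δ > 0 so that 0 < |s − 4| < δ implies |(-6s - 15) + 39| < ε.
|(-6s - 15) + 39| = |-6s + 24| = 6|s − 4|.
So 6|s − 4| < ε exactly when |s − 4| < ε/6.
Take δ = ε/6. If 0 < |s − 4| < δ then |(-6s - 15) + 39| = 6|s − 4| < 6·(ε/6) = ε.

δ = ε/6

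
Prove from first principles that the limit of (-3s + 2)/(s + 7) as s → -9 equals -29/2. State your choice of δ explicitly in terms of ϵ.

Let ϵ > 0 be given. We want δ > 0 with 0 < |s + 9| < δ ⇒ |(-3s + 2)/(s + 7) + 29/2| < ϵ.
Combining over a common denominator, (-3s + 2)/(s + 7) + 29/2 = [(-3s + 2)·(-2) − 29·(s + 7)] / [(-2)·(s + 7)] = -23(s + 9) / ((-2)(s + 7)).
So |(-3s + 2)/(s + 7) + 29/2| = 23|s + 9| / (2·|s + 7|).
Restrict δ ≤ 1. Then |s + 9| < 1 gives |s + 7| = |(s + 9) + (-2)| ≥ 2 − 1 = 1.
Hence |(-3s + 2)/(s + 7) + 29/2| < 23|s + 9|/(2·1) = (23/2)|s + 9|, which is < ϵ once |s + 9| < (2/23)ϵ.
Take δ = min(1, (2/23)ϵ). Then 0 < |s + 9| < δ forces both bounds, so |(-3s + 2)/(s + 7) + 29/2| < ϵ.

δ = min(1, (2/23)ϵ)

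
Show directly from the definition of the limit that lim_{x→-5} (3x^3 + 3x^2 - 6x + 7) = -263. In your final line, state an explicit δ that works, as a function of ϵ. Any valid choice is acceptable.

Suppose ϵ > 0. We want δ > 0 such that 0 < |x + 5| < δ implies |(3x^3 + 3x^2 - 6x + 7) + 263| < ϵ.
(3x^3 + 3x^2 - 6x + 7) + 263 = 3x^3 + 3x^2 - 6x + 270 = (x + 5)(3x^2 - 12x + 54).
So |(3x^3 + 3x^2 - 6x + 7) + 263| = |x + 5|·|3x^2 - 12x + 54|.
Assume first that |x + 5| < 2, so |x| < 7. Then |3x^2 - 12x + 54| ≤ 3·7^2 + 12·7 + 54 = 285.
Hence |(3x^3 + 3x^2 - 6x + 7) + 263| ≤ 285|x + 5| < ϵ provided |x + 5| < ϵ/285.
Take δ = min(2, ϵ/285). Then 0 < |x + 5| < δ gives both |x + 5| < 2 and |x + 5| < ϵ/285, so |(3x^3 + 3x^2 - 6x + 7) + 263| < ϵ.

δ = min(2, ϵ/285)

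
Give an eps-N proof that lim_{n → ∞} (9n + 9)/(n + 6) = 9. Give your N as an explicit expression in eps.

N = 45/eps

Let eps > 0. For n ≥ 1, |(9n + 9)/(n + 6) − 9| = |-45|/((n + 6)) = 45/((n + 6)).
Since n + 6 ≥ n for n ≥ 1, this is ≤ 45/(n) = 45/n.
So |(9n + 9)/(n + 6) − 9| < eps whenever n > 45/eps.
Take N = 45/eps. If n > N then |(9n + 9)/(n + 6) − 9| ≤ 45/n < eps.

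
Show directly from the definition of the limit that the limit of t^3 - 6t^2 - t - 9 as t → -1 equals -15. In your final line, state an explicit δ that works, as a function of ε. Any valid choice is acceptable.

Let ε > 0 be given. We want δ > 0 such that 0 < |t + 1| < δ implies |(t^3 - 6t^2 - t - 9) + 15| < ε.
(t^3 - 6t^2 - t - 9) + 15 = t^3 - 6t^2 - t + 6 = (t + 1)(t^2 - 7t + 6).
So |(t^3 - 6t^2 - t - 9) + 15| = |t + 1|·|t^2 - 7t + 6|.
Assume first that |t + 1| < 1, so |t| < 2. Then |t^2 - 7t + 6| ≤ 2^2 + 7·2 + 6 = 24.
Hence |(t^3 - 6t^2 - t - 9) + 15| ≤ 24|t + 1| < ε provided |t + 1| < ε/24.
Choosing δ = min(1, ε/24) ensures both conditions, hence |(t^3 - 6t^2 - t - 9) + 15| < ε.

δ = min(1, ε/24)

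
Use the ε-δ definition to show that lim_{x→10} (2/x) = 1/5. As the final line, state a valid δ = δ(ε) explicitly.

δ = min(5, 25ε)

Suppose ε > 0. We seek δ > 0 such that 0 < |x − 10| < δ implies |2/x − (1/5)| < ε.
|2/x − (1/5)| = 2·|10 − x|/(10·|x|) = 2|x − 10|/(10|x|).
Require δ ≤ 5 so that |x| > 10 − 5 = 5, hence 10|x| > 50.
Then |2/x − (1/5)| < 2|x − 10|/50, which is < ε when |x − 10| < 25ε.
Take δ = min(5, 25ε). Then 0 < |x − 10| < δ gives both |x − 10| < 5 and |x − 10| < 25ε, so |2/x − (1/5)| < ε.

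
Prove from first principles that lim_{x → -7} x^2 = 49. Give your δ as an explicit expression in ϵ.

δ = min(1, ϵ/15)

Let ϵ > 0. We seek δ > 0 with 0 < |x + 7| < δ ⇒ |x^2 − 49| < ϵ.
Factor: x^2 − 49 = (x + 7)(x - 7), so |x^2 − 49| = |x + 7|·|x - 7|.
Impose δ ≤ 1 so that |x| < 8; then |x - 7| ≤ 15.
Hence |x^2 − 49| ≤ 15|x + 7|, which is < ϵ once |x + 7| < ϵ/15.
Take δ = min(1, ϵ/15). If 0 < |x + 7| < δ then both bounds hold and |x^2 − 49| ≤ 15|x + 7| < 15·(ϵ/15) = ϵ.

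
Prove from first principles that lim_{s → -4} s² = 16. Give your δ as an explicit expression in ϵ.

δ = min(1, ϵ/9)

Suppose ϵ > 0. We seek δ > 0 with 0 < |s + 4| < δ ⇒ |s² − 16| < ϵ.
Factor: s² − 16 = (s + 4)(s - 4), so |s² − 16| = |s + 4|·|s - 4|.
Restrict δ ≤ 1. Then |s + 4| < 1 gives |s| < 5, so by the triangle inequality |s - 4| ≤ 5 + 4 = 9.
Hence |s² − 16| ≤ 9|s + 4|, which is < ϵ once |s + 4| < ϵ/9.
Take δ = min(1, ϵ/9). If 0 < |s + 4| < δ then both bounds hold and |s² − 16| ≤ 9|s + 4| < 9·(ϵ/9) = ϵ.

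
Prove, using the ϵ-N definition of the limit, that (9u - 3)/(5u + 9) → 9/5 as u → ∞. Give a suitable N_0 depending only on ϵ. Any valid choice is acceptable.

N_0 = (96/25)/ϵ

Let ϵ > 0 be given. We seek N_0 > 0 such that u > N_0 implies |(9u - 3)/(5u + 9) − (9/5)| < ϵ.
(9u - 3)/(5u + 9) − (9/5) = (5(9u - 3) − 9(5u + 9)) / (5(5u + 9)) = -96/(5(5u + 9)).
For u > 0 we have 5u + 9 > 5u, so |(9u - 3)/(5u + 9) − (9/5)| = 96/(5(5u + 9)) < 96/(5·5u) = (96/25)/u.
Thus |(9u - 3)/(5u + 9) − (9/5)| < ϵ whenever u > (96/25)/ϵ.
Take N_0 = (96/25)/ϵ. If u > N_0 then |(9u - 3)/(5u + 9) − (9/5)| < (96/25)/u < ϵ.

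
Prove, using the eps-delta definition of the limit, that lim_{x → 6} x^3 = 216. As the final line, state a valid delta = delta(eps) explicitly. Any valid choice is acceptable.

delta = min(1, eps/127)

Let eps > 0. We seek delta > 0 with 0 < |x − 6| < delta ⇒ |x^3 − 216| < eps.
Factor: x^3 − 216 = (x − 6)(x^2 + 6x + 36), so |x^3 − 216| = |x − 6|·|x^2 + 6x + 36|.
Impose delta ≤ 1 so that |x| < 7; then |x^2 + 6x + 36| ≤ 127.
Hence |x^3 − 216| ≤ 127|x − 6|, which is < eps once |x − 6| < eps/127.
Take delta = min(1, eps/127). If 0 < |x − 6| < delta then both bounds hold and |x^3 − 216| ≤ 127|x − 6| < 127·(eps/127) = eps.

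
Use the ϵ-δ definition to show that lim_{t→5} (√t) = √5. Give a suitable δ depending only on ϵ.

δ = min(5, √5·ϵ)

Let ϵ > 0 be given. We want δ > 0 such that 0 < |t − 5| < δ implies |√t − √5| < ϵ.
Multiplying by the conjugate, |√t − √5| = |t − 5|/(√t + √5).
Restrict δ ≤ 5 so that |t − 5| < 5 forces t > 0, and then √t + √5 > √5.
Hence |√t − √5| < |t − 5|/√5, which is < ϵ once |t − 5| < √5·ϵ.
Take δ = min(5, √5·ϵ). If 0 < |t − 5| < δ then t > 0 and |√t − √5| < |t − 5|/√5 < ϵ.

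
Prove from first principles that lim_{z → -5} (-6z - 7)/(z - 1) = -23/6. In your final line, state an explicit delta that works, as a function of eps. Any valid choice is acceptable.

delta = min(3, (18/13)eps)

Let eps > 0. We want delta > 0 with 0 < |z + 5| < delta ⇒ |(-6z - 7)/(z - 1) + 23/6| < eps.
Combining over a common denominator, (-6z - 7)/(z - 1) + 23/6 = [(-6z - 7)·(-6) − 23·(z - 1)] / [(-6)·(z - 1)] = 13(z + 5) / ((-6)(z - 1)).
So |(-6z - 7)/(z - 1) + 23/6| = 13|z + 5| / (6·|z − 1|).
Require delta ≤ 3, so |z − 1| ≥ |-6| − |z + 5| > 6 − 3 = 3.
Hence |(-6z - 7)/(z - 1) + 23/6| < 13|z + 5|/(6·3) = (13/18)|z + 5|, which is < eps once |z + 5| < (18/13)eps.
Take delta = min(3, (18/13)eps). Then 0 < |z + 5| < delta forces both bounds, so |(-6z - 7)/(z - 1) + 23/6| < eps.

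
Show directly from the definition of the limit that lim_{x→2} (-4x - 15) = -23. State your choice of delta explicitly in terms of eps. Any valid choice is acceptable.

delta = eps/4

Fix eps > 0. We need delta > 0 so that 0 < |x − 2| < delta implies |(-4x - 15) + 23| < eps.
|(-4x - 15) + 23| = |-4x + 8| = 4|x − 2|.
So 4|x − 2| < eps exactly when |x − 2| < eps/4.
Take delta = eps/4. If 0 < |x − 2| < delta then |(-4x - 15) + 23| = 4|x − 2| < 4·(eps/4) = eps.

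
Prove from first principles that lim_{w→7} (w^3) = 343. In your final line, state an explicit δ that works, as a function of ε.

δ = min(1, ε/169)

Fix ε > 0. We seek δ > 0 with 0 < |w − 7| < δ ⇒ |w^3 − 343| < ε.
Factor: w^3 − 343 = (w − 7)(w^2 + 7w + 49), so |w^3 − 343| = |w − 7|·|w^2 + 7w + 49|.
Impose δ ≤ 1 so that |w| < 8; then |w^2 + 7w + 49| ≤ 169.
Hence |w^3 − 343| ≤ 169|w − 7|, which is < ε once |w − 7| < ε/169.
Take δ = min(1, ε/169). If 0 < |w − 7| < δ then both bounds hold and |w^3 − 343| ≤ 169|w − 7| < 169·(ε/169) = ε.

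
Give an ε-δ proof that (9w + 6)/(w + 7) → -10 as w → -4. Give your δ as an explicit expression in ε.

Let ε > 0 be given. We want δ > 0 with 0 < |w + 4| < δ ⇒ |(9w + 6)/(w + 7) + 10| < ε.
Combining over a common denominator, (9w + 6)/(w + 7) + 10 = [(9w + 6)·3 − (-30)·(w + 7)] / [3·(w + 7)] = 57(w + 4) / (3(w + 7)).
So |(9w + 6)/(w + 7) + 10| = 57|w + 4| / (3·|w + 7|).
Require δ ≤ 3/2, so |w + 7| ≥ |3| − |w + 4| > 3 − 3/2 = 3/2.
Hence |(9w + 6)/(w + 7) + 10| < 57|w + 4|/(3·(3/2)) = (38/3)|w + 4|, which is < ε once |w + 4| < (3/38)ε.
Take δ = min(3/2, (3/38)ε). Then 0 < |w + 4| < δ forces both bounds, so |(9w + 6)/(w + 7) + 10| < ε.

δ = min(3/2, (3/38)ε)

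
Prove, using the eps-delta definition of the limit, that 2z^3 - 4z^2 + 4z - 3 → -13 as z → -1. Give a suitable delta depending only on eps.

delta = min(1, eps/30)

Suppose eps > 0. We want delta > 0 such that 0 < |z + 1| < delta implies |(2z^3 - 4z^2 + 4z - 3) + 13| < eps.
(2z^3 - 4z^2 + 4z - 3) + 13 = 2z^3 - 4z^2 + 4z + 10 = (z + 1)(2z^2 - 6z + 10).
So |(2z^3 - 4z^2 + 4z - 3) + 13| = |z + 1|·|2z^2 - 6z + 10|.
Require delta ≤ 1. Then |z + 1| < 1 gives |z| < 2, and by the triangle inequality |2z^2 - 6z + 10| ≤ 2·2^2 + 6·2 + 10 = 30.
Hence |(2z^3 - 4z^2 + 4z - 3) + 13| ≤ 30|z + 1| < eps provided |z + 1| < eps/30.
Take delta = min(1, eps/30). Then 0 < |z + 1| < delta gives both |z + 1| < 1 and |z + 1| < eps/30, so |(2z^3 - 4z^2 + 4z - 3) + 13| < eps.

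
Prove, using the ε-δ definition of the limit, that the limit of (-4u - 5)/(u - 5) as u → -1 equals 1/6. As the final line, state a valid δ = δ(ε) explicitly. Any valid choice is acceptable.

δ = min(3, (18/25)ε)

Let ε > 0 be given. We want δ > 0 with 0 < |u + 1| < δ ⇒ |(-4u - 5)/(u - 5) − (1/6)| < ε.
Combining over a common denominator, (-4u - 5)/(u - 5) − (1/6) = [(-4u - 5)·(-6) − (-1)·(u - 5)] / [(-6)·(u - 5)] = 25(u + 1) / ((-6)(u - 5)).
So |(-4u - 5)/(u - 5) − (1/6)| = 25|u + 1| / (6·|u − 5|).
Restrict δ ≤ 3. Then |u + 1| < 3 gives |u − 5| = |(u + 1) + (-6)| ≥ 6 − 3 = 3.
Hence |(-4u - 5)/(u - 5) − (1/6)| < 25|u + 1|/(6·3) = (25/18)|u + 1|, which is < ε once |u + 1| < (18/25)ε.
Take δ = min(3, (18/25)ε). Then 0 < |u + 1| < δ forces both bounds, so |(-4u - 5)/(u - 5) − (1/6)| < ε.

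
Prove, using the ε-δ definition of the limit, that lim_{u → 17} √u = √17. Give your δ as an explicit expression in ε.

δ = min(17, √17·ε)

Suppose ε > 0. We want δ > 0 such that 0 < |u − 17| < δ implies |√u − √17| < ε.
Multiplying by the conjugate, |√u − √17| = |u − 17|/(√u + √17).
Restrict δ ≤ 17 so that |u − 17| < 17 forces u > 0, and then √u + √17 > √17.
Hence |√u − √17| < |u − 17|/√17, which is < ε once |u − 17| < √17·ε.
Take δ = min(17, √17·ε). If 0 < |u − 17| < δ then u > 0 and |√u − √17| < |u − 17|/√17 < ε.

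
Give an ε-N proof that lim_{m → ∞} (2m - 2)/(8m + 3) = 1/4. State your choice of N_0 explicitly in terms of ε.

N_0 = (11/32)/ε

Let ε > 0 be given. For m ≥ 1, |(2m - 2)/(8m + 3) − (1/4)| = |-22|/(8(8m + 3)) = 22/(8(8m + 3)).
Since 8m + 3 ≥ 8m for m ≥ 1, this is ≤ 22/(8·8m) = (11/32)/m.
So |(2m - 2)/(8m + 3) − (1/4)| < ε whenever m > (11/32)/ε.
Take N_0 = (11/32)/ε. If m > N_0 then |(2m - 2)/(8m + 3) − (1/4)| ≤ (11/32)/m < ε.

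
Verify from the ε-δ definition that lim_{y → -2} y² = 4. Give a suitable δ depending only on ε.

δ = min(1, ε/5)

Fix ε > 0. We seek δ > 0 with 0 < |y + 2| < δ ⇒ |y² − 4| < ε.
Factor: y² − 4 = (y + 2)(y - 2), so |y² − 4| = |y + 2|·|y - 2|.
Restrict δ ≤ 1. Then |y + 2| < 1 gives |y| < 3, so by the triangle inequality |y - 2| ≤ 3 + 2 = 5.
Hence |y² − 4| ≤ 5|y + 2|, which is < ε once |y + 2| < ε/5.
Take δ = min(1, ε/5). If 0 < |y + 2| < δ then both bounds hold and |y² − 4| ≤ 5|y + 2| < 5·(ε/5) = ε.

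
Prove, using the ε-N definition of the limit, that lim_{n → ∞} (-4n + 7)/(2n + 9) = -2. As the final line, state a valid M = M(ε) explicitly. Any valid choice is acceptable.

Fix ε > 0. For n ≥ 1, |(-4n + 7)/(2n + 9) + 2| = |50|/(2(2n + 9)) = 50/(2(2n + 9)).
Since 2n + 9 ≥ 2n for n ≥ 1, this is ≤ 50/(2·2n) = (25/2)/n.
So |(-4n + 7)/(2n + 9) + 2| < ε whenever n > (25/2)/ε.
Take M = (25/2)/ε. If n > M then |(-4n + 7)/(2n + 9) + 2| ≤ (25/2)/n < ε.

M = (25/2)/ε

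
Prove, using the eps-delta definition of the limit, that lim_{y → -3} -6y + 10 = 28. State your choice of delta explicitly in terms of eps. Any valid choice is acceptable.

delta = eps/6

Let eps > 0. We need delta > 0 so that 0 < |y + 3| < delta implies |(-6y + 10) − 28| < eps.
|(-6y + 10) − 28| = |-6y - 18| = 6|y + 3|.
Thus it suffices that |y + 3| < eps/6.
Choosing delta = eps/6 gives |(-6y + 10) − 28| = 6|y + 3| < eps whenever |y + 3| < delta.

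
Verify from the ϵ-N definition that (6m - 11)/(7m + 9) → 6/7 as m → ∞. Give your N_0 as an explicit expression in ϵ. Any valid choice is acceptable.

N_0 = (131/49)/ϵ

Fix ϵ > 0. For m ≥ 1, |(6m - 11)/(7m + 9) − (6/7)| = |-131|/(7(7m + 9)) = 131/(7(7m + 9)).
Since 7m + 9 ≥ 7m for m ≥ 1, this is ≤ 131/(7·7m) = (131/49)/m.
So |(6m - 11)/(7m + 9) − (6/7)| < ϵ whenever m > (131/49)/ϵ.
Take N_0 = (131/49)/ϵ. If m > N_0 then |(6m - 11)/(7m + 9) − (6/7)| ≤ (131/49)/m < ϵ.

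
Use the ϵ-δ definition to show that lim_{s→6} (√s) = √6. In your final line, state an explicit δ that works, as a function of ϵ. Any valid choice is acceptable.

Suppose ϵ > 0. We want δ > 0 such that 0 < |s − 6| < δ implies |√s − √6| < ϵ.
Multiplying by the conjugate, |√s − √6| = |s − 6|/(√s + √6).
Restrict δ ≤ 6 so that |s − 6| < 6 forces s > 0, and then √s + √6 > √6.
Hence |√s − √6| < |s − 6|/√6, which is < ϵ once |s − 6| < √6·ϵ.
Take δ = min(6, √6·ϵ). If 0 < |s − 6| < δ then s > 0 and |√s − √6| < |s − 6|/√6 < ϵ.

δ = min(6, √6·ϵ)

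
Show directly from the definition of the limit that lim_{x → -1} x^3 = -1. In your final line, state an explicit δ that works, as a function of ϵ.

δ = min(1, ϵ/7)

Suppose ϵ > 0. We seek δ > 0 with 0 < |x + 1| < δ ⇒ |x^3 + 1| < ϵ.
Factor: x^3 + 1 = (x + 1)(x^2 - x + 1), so |x^3 + 1| = |x + 1|·|x^2 - x + 1|.
Impose δ ≤ 1 so that |x| < 2; then |x^2 - x + 1| ≤ 7.
Hence |x^3 + 1| ≤ 7|x + 1|, which is < ϵ once |x + 1| < ϵ/7.
Take δ = min(1, ϵ/7). If 0 < |x + 1| < δ then both bounds hold and |x^3 + 1| ≤ 7|x + 1| < 7·(ϵ/7) = ϵ.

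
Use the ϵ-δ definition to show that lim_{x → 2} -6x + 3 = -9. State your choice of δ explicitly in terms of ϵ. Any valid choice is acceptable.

δ = ϵ/6

Let ϵ > 0 be given. We need δ > 0 so that 0 < |x − 2| < δ implies |(-6x + 3) + 9| < ϵ.
Since (-6x + 3) + 9 = -6(x − 2), we have |(-6x + 3) + 9| = 6|x − 2|.
Thus it suffices that |x − 2| < ϵ/6.
Take δ = ϵ/6. If 0 < |x − 2| < δ then |(-6x + 3) + 9| = 6|x − 2| < 6·(ϵ/6) = ϵ.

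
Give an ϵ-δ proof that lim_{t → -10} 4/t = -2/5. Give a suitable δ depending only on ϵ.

Let ϵ > 0 be given. We seek δ > 0 such that 0 < |t + 10| < δ implies |4/t + 2/5| < ϵ.
|4/t + 2/5| = 4·|-10 − t|/(10·|t|) = 4|t + 10|/(10|t|).
Restrict δ ≤ 5. Then |t + 10| < 5 gives |t| > 5, so 10|t| > 50.
Then |4/t + 2/5| < 4|t + 10|/50, which is < ϵ when |t + 10| < (25/2)ϵ.
Take δ = min(5, (25/2)ϵ). Then 0 < |t + 10| < δ gives both |t + 10| < 5 and |t + 10| < (25/2)ϵ, so |4/t + 2/5| < ϵ.

δ = min(5, (25/2)ϵ)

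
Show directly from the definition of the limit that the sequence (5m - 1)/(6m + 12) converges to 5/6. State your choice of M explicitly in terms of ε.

Let ε > 0. For m ≥ 1, |(5m - 1)/(6m + 12) − (5/6)| = |-66|/(6(6m + 12)) = 66/(6(6m + 12)).
Since 6m + 12 ≥ 6m for m ≥ 1, this is ≤ 66/(6·6m) = (11/6)/m.
So |(5m - 1)/(6m + 12) − (5/6)| < ε whenever m > (11/6)/ε.
Take M = (11/6)/ε. If m > M then |(5m - 1)/(6m + 12) − (5/6)| ≤ (11/6)/m < ε.

M = (11/6)/ε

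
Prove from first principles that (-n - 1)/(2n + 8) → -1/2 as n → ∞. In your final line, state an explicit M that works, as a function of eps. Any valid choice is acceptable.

M = (3/2)/eps

Fix eps > 0. For n ≥ 1, |(-n - 1)/(2n + 8) + 1/2| = |6|/(2(2n + 8)) = 6/(2(2n + 8)).
Since 2n + 8 ≥ 2n for n ≥ 1, this is ≤ 6/(2·2n) = (3/2)/n.
So |(-n - 1)/(2n + 8) + 1/2| < eps whenever n > (3/2)/eps.
Take M = (3/2)/eps. If n > M then |(-n - 1)/(2n + 8) + 1/2| ≤ (3/2)/n < eps.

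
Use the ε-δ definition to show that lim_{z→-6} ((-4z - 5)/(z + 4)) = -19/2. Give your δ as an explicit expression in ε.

Let ε > 0. We want δ > 0 with 0 < |z + 6| < δ ⇒ |(-4z - 5)/(z + 4) + 19/2| < ε.
Combining over a common denominator, (-4z - 5)/(z + 4) + 19/2 = [(-4z - 5)·(-2) − 19·(z + 4)] / [(-2)·(z + 4)] = -11(z + 6) / ((-2)(z + 4)).
So |(-4z - 5)/(z + 4) + 19/2| = 11|z + 6| / (2·|z + 4|).
Restrict δ ≤ 1. Then |z + 6| < 1 gives |z + 4| = |(z + 6) + (-2)| ≥ 2 − 1 = 1.
Hence |(-4z - 5)/(z + 4) + 19/2| < 11|z + 6|/(2·1) = (11/2)|z + 6|, which is < ε once |z + 6| < (2/11)ε.
Take δ = min(1, (2/11)ε). Then 0 < |z + 6| < δ forces both bounds, so |(-4z - 5)/(z + 4) + 19/2| < ε.

δ = min(1, (2/11)ε)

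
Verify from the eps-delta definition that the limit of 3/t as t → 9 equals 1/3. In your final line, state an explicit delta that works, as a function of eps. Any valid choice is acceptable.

Suppose eps > 0. We seek delta > 0 such that 0 < |t − 9| < delta implies |3/t − (1/3)| < eps.
|3/t − (1/3)| = 3·|9 − t|/(9·|t|) = 3|t − 9|/(9|t|).
Restrict delta ≤ 9/2. Then |t − 9| < 9/2 gives |t| > 9/2, so 9|t| > 81/2.
Then |3/t − (1/3)| < 3|t − 9|/(81/2), which is < eps when |t − 9| < (27/2)eps.
Take delta = min(9/2, (27/2)eps). Then 0 < |t − 9| < delta gives both |t − 9| < 9/2 and |t − 9| < (27/2)eps, so |3/t − (1/3)| < eps.

delta = min(9/2, (27/2)eps)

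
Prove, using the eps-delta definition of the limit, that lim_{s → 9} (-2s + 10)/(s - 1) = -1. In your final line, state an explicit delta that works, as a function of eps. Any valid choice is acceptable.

delta = min(4, 4eps)

Let eps > 0. We want delta > 0 with 0 < |s − 9| < delta ⇒ |(-2s + 10)/(s - 1) + 1| < eps.
Combining over a common denominator, (-2s + 10)/(s - 1) + 1 = [(-2s + 10)·8 − (-8)·(s - 1)] / [8·(s - 1)] = -8(s − 9) / (8(s - 1)).
So |(-2s + 10)/(s - 1) + 1| = 8|s − 9| / (8·|s − 1|).
Restrict delta ≤ 4. Then |s − 9| < 4 gives |s − 1| = |(s − 9) + 8| ≥ 8 − 4 = 4.
Hence |(-2s + 10)/(s - 1) + 1| < 8|s − 9|/(8·4) = (1/4)|s − 9|, which is < eps once |s − 9| < 4eps.
Take delta = min(4, 4eps). Then 0 < |s − 9| < delta forces both bounds, so |(-2s + 10)/(s - 1) + 1| < eps.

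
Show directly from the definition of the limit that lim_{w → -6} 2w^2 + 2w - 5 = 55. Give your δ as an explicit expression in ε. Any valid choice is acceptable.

δ = min(1, ε/24)

Let ε > 0 be given. We want δ > 0 such that 0 < |w + 6| < δ implies |(2w^2 + 2w - 5) − 55| < ε.
(2w^2 + 2w - 5) − 55 = 2w^2 + 2w - 60 = (w + 6)(2w - 10).
So |(2w^2 + 2w - 5) − 55| = |w + 6|·|2w - 10|.
Assume first that |w + 6| < 1, so |w| < 7. Then |2w - 10| ≤ 2·7 + 10 = 24.
Hence |(2w^2 + 2w - 5) − 55| ≤ 24|w + 6| < ε provided |w + 6| < ε/24.
Take δ = min(1, ε/24). Then 0 < |w + 6| < δ gives both |w + 6| < 1 and |w + 6| < ε/24, so |(2w^2 + 2w - 5) − 55| < ε.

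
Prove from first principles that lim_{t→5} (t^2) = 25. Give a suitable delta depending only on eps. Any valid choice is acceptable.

delta = min(1, eps/11)

Let eps > 0. We seek delta > 0 with 0 < |t − 5| < delta ⇒ |t^2 − 25| < eps.
Factor: t^2 − 25 = (t − 5)(t + 5), so |t^2 − 25| = |t − 5|·|t + 5|.
Impose delta ≤ 1 so that |t| < 6; then |t + 5| ≤ 11.
Hence |t^2 − 25| ≤ 11|t − 5|, which is < eps once |t − 5| < eps/11.
Take delta = min(1, eps/11). If 0 < |t − 5| < delta then both bounds hold and |t^2 − 25| ≤ 11|t − 5| < 11·(eps/11) = eps.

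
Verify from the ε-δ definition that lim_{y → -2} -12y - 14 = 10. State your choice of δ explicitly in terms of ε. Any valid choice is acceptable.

Fix ε > 0. We need δ > 0 so that 0 < |y + 2| < δ implies |(-12y - 14) − 10| < ε.
Since (-12y - 14) − 10 = -12(y + 2), we have |(-12y - 14) − 10| = 12|y + 2|.
So 12|y + 2| < ε exactly when |y + 2| < ε/12.
Take δ = ε/12. If 0 < |y + 2| < δ then |(-12y - 14) − 10| = 12|y + 2| < 12·(ε/12) = ε.

δ = ε/12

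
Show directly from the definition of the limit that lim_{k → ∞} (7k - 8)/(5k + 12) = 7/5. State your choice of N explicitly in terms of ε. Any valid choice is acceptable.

N = (124/25)/ε

Let ε > 0 be given. For k ≥ 1, |(7k - 8)/(5k + 12) − (7/5)| = |-124|/(5(5k + 12)) = 124/(5(5k + 12)).
Since 5k + 12 ≥ 5k for k ≥ 1, this is ≤ 124/(5·5k) = (124/25)/k.
So |(7k - 8)/(5k + 12) − (7/5)| < ε whenever k > (124/25)/ε.
Take N = (124/25)/ε. If k > N then |(7k - 8)/(5k + 12) − (7/5)| ≤ (124/25)/k < ε.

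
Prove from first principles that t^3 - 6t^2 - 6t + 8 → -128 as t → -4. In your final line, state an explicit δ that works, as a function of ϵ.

δ = min(2, ϵ/130)

Suppose ϵ > 0. We want δ > 0 such that 0 < |t + 4| < δ implies |(t^3 - 6t^2 - 6t + 8) + 128| < ϵ.
(t^3 - 6t^2 - 6t + 8) + 128 = t^3 - 6t^2 - 6t + 136 = (t + 4)(t^2 - 10t + 34).
So |(t^3 - 6t^2 - 6t + 8) + 128| = |t + 4|·|t^2 - 10t + 34|.
Require δ ≤ 2. Then |t + 4| < 2 gives |t| < 6, and by the triangle inequality |t^2 - 10t + 34| ≤ 6^2 + 10·6 + 34 = 130.
Hence |(t^3 - 6t^2 - 6t + 8) + 128| ≤ 130|t + 4| < ϵ provided |t + 4| < ϵ/130.
Take δ = min(2, ϵ/130). Then 0 < |t + 4| < δ gives both |t + 4| < 2 and |t + 4| < ϵ/130, so |(t^3 - 6t^2 - 6t + 8) + 128| < ϵ.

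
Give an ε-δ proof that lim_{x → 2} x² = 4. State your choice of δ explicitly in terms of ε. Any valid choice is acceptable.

δ = min(1, ε/5)

Let ε > 0 be given. We seek δ > 0 with 0 < |x − 2| < δ ⇒ |x² − 4| < ε.
Factor: x² − 4 = (x − 2)(x + 2), so |x² − 4| = |x − 2|·|x + 2|.
Restrict δ ≤ 1. Then |x − 2| < 1 gives |x| < 3, so by the triangle inequality |x + 2| ≤ 3 + 2 = 5.
Hence |x² − 4| ≤ 5|x − 2|, which is < ε once |x − 2| < ε/5.
Take δ = min(1, ε/5). If 0 < |x − 2| < δ then both bounds hold and |x² − 4| ≤ 5|x − 2| < 5·(ε/5) = ε.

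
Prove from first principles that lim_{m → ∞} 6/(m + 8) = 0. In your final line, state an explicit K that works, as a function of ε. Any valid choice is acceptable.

Fix ε > 0. For m ≥ 1, |6/(m + 8) − 0| = 6/(m + 8) ≤ 6/m.
We need 6/m < ε, i.e. m > 6/ε.
Take K = 6/ε. If m > K then |6/(m + 8)| ≤ 6/m < ε.

K = 6/ε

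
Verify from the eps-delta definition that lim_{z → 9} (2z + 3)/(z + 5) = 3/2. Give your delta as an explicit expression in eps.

delta = min(7, 14eps)

Suppose eps > 0. We want delta > 0 with 0 < |z − 9| < delta ⇒ |(2z + 3)/(z + 5) − (3/2)| < eps.
Combining over a common denominator, (2z + 3)/(z + 5) − (3/2) = [(2z + 3)·14 − 21·(z + 5)] / [14·(z + 5)] = 7(z − 9) / (14(z + 5)).
So |(2z + 3)/(z + 5) − (3/2)| = 7|z − 9| / (14·|z + 5|).
Require delta ≤ 7, so |z + 5| ≥ |14| − |z − 9| > 14 − 7 = 7.
Hence |(2z + 3)/(z + 5) − (3/2)| < 7|z − 9|/(14·7) = (1/14)|z − 9|, which is < eps once |z − 9| < 14eps.
Take delta = min(7, 14eps). Then 0 < |z − 9| < delta forces both bounds, so |(2z + 3)/(z + 5) − (3/2)| < eps.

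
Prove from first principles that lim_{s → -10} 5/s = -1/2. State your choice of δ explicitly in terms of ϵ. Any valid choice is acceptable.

Let ϵ > 0 be given. We seek δ > 0 such that 0 < |s + 10| < δ implies |5/s + 1/2| < ϵ.
|5/s + 1/2| = 5·|-10 − s|/(10·|s|) = 5|s + 10|/(10|s|).
Require δ ≤ 5 so that |s| > 10 − 5 = 5, hence 10|s| > 50.
Then |5/s + 1/2| < 5|s + 10|/50, which is < ϵ when |s + 10| < 10ϵ.
Take δ = min(5, 10ϵ). Then 0 < |s + 10| < δ gives both |s + 10| < 5 and |s + 10| < 10ϵ, so |5/s + 1/2| < ϵ.

δ = min(5, 10ϵ)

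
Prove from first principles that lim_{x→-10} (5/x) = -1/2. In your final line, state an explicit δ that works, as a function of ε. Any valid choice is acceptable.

δ = min(5, 10ε)

Suppose ε > 0. We seek δ > 0 such that 0 < |x + 10| < δ implies |5/x + 1/2| < ε.
|5/x + 1/2| = 5·|-10 − x|/(10·|x|) = 5|x + 10|/(10|x|).
Restrict δ ≤ 5. Then |x + 10| < 5 gives |x| > 5, so 10|x| > 50.
Then |5/x + 1/2| < 5|x + 10|/50, which is < ε when |x + 10| < 10ε.
Take δ = min(5, 10ε). Then 0 < |x + 10| < δ gives both |x + 10| < 5 and |x + 10| < 10ε, so |5/x + 1/2| < ε.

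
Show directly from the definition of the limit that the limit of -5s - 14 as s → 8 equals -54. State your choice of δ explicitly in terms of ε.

Fix ε > 0. We need δ > 0 so that 0 < |s − 8| < δ implies |(-5s - 14) + 54| < ε.
|(-5s - 14) + 54| = |-5s + 40| = 5|s − 8|.
Thus it suffices that |s − 8| < ε/5.
Take δ = ε/5. If 0 < |s − 8| < δ then |(-5s - 14) + 54| = 5|s − 8| < 5·(ε/5) = ε.

δ = ε/5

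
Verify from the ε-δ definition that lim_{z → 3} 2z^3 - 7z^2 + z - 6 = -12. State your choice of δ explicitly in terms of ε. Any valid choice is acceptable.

δ = min(1, ε/38)

Let ε > 0. We want δ > 0 such that 0 < |z − 3| < δ implies |(2z^3 - 7z^2 + z - 6) + 12| < ε.
(2z^3 - 7z^2 + z - 6) + 12 = 2z^3 - 7z^2 + z + 6 = (z − 3)(2z^2 - z - 2).
So |(2z^3 - 7z^2 + z - 6) + 12| = |z − 3|·|2z^2 - z - 2|.
Assume first that |z − 3| < 1, so |z| < 4. Then |2z^2 - z - 2| ≤ 2·4^2 + 4 + 2 = 38.
Hence |(2z^3 - 7z^2 + z - 6) + 12| ≤ 38|z − 3| < ε provided |z − 3| < ε/38.
Choosing δ = min(1, ε/38) ensures both conditions, hence |(2z^3 - 7z^2 + z - 6) + 12| < ε.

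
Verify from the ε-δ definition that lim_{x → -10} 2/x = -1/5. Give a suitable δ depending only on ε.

δ = min(5, 25ε)

Suppose ε > 0. We seek δ > 0 such that 0 < |x + 10| < δ implies |2/x + 1/5| < ε.
|2/x + 1/5| = 2·|-10 − x|/(10·|x|) = 2|x + 10|/(10|x|).
Require δ ≤ 5 so that |x| > 10 − 5 = 5, hence 10|x| > 50.
Then |2/x + 1/5| < 2|x + 10|/50, which is < ε when |x + 10| < 25ε.
Take δ = min(5, 25ε). Then 0 < |x + 10| < δ gives both |x + 10| < 5 and |x + 10| < 25ε, so |2/x + 1/5| < ε.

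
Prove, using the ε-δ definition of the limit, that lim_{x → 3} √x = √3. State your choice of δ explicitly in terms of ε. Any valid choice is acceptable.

Suppose ε > 0. We want δ > 0 such that 0 < |x − 3| < δ implies |√x − √3| < ε.
Multiplying by the conjugate, |√x − √3| = |x − 3|/(√x + √3).
Restrict δ ≤ 3 so that |x − 3| < 3 forces x > 0, and then √x + √3 > √3.
Hence |√x − √3| < |x − 3|/√3, which is < ε once |x − 3| < √3·ε.
Take δ = min(3, √3·ε). If 0 < |x − 3| < δ then x > 0 and |√x − √3| < |x − 3|/√3 < ε.

δ = min(3, √3·ε)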